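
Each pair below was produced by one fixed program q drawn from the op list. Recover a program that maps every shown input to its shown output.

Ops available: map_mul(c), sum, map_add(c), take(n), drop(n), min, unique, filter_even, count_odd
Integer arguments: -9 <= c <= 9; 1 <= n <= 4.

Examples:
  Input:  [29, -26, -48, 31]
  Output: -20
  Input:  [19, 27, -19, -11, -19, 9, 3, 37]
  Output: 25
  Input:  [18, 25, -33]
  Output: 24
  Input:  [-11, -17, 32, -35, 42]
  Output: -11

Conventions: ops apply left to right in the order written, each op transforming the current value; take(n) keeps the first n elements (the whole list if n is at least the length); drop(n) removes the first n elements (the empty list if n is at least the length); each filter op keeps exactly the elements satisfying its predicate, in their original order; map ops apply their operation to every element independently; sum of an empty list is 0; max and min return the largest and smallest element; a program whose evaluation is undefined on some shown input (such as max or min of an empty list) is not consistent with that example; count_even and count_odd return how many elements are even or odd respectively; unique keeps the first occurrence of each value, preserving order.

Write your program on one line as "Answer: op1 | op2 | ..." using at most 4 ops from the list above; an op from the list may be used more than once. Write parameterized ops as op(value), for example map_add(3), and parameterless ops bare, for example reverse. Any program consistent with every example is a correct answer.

take(2) | map_add(6) | min

Check, running the answer program on each example:
  [29, -26, -48, 31] -> [29, -26] -> [35, -20] -> -20
  [19, 27, -19, -11, -19, 9, 3, 37] -> [19, 27] -> [25, 33] -> 25
  [18, 25, -33] -> [18, 25] -> [24, 31] -> 24
  [-11, -17, 32, -35, 42] -> [-11, -17] -> [-5, -11] -> -11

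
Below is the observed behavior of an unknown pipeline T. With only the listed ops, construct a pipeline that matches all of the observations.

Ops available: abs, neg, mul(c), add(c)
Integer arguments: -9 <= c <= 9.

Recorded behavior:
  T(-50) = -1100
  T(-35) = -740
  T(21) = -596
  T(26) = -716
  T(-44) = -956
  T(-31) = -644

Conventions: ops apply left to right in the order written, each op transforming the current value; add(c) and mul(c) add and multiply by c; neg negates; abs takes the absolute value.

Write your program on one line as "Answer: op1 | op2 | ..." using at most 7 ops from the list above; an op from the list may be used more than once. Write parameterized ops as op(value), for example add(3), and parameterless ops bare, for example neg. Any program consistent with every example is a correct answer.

add(4) | neg | abs | mul(-8) | mul(3) | add(4)

Check, running the answer program on each example:
  -50 -> -46 -> 46 -> 46 -> -368 -> -1104 -> -1100
  -35 -> -31 -> 31 -> 31 -> -248 -> -744 -> -740
  21 -> 25 -> -25 -> 25 -> -200 -> -600 -> -596
  26 -> 30 -> -30 -> 30 -> -240 -> -720 -> -716
  -44 -> -40 -> 40 -> 40 -> -320 -> -960 -> -956
  -31 -> -27 -> 27 -> 27 -> -216 -> -648 -> -644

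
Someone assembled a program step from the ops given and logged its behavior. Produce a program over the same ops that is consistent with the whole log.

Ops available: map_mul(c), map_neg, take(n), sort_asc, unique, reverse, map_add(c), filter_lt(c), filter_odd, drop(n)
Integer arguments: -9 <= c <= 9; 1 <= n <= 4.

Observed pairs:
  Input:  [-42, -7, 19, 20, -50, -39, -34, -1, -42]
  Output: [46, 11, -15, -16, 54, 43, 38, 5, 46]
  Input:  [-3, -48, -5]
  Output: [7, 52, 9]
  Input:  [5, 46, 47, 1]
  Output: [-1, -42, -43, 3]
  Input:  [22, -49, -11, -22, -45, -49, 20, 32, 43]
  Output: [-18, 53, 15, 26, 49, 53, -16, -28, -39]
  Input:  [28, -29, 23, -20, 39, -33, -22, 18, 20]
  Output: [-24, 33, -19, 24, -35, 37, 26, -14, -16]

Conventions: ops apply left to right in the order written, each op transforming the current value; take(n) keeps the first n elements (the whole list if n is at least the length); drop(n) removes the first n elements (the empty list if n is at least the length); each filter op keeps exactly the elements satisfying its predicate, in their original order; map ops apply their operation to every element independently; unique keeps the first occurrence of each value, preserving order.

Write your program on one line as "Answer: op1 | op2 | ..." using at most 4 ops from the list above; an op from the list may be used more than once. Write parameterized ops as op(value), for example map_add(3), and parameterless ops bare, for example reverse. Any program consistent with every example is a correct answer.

reverse | map_neg | map_add(4) | reverse

Check, running the answer program on each example:
  [-42, -7, 19, 20, -50, -39, -34, -1, -42] -> [-42, -1, -34, -39, -50, 20, 19, -7, -42] -> [42, 1, 34, 39, 50, -20, -19, 7, 42] -> [46, 5, 38, 43, 54, -16, -15, 11, 46] -> [46, 11, -15, -16, 54, 43, 38, 5, 46]
  [-3, -48, -5] -> [-5, -48, -3] -> [5, 48, 3] -> [9, 52, 7] -> [7, 52, 9]
  [5, 46, 47, 1] -> [1, 47, 46, 5] -> [-1, -47, -46, -5] -> [3, -43, -42, -1] -> [-1, -42, -43, 3]
  [22, -49, -11, -22, -45, -49, 20, 32, 43] -> [43, 32, 20, -49, -45, -22, -11, -49, 22] -> [-43, -32, -20, 49, 45, 22, 11, 49, -22] -> [-39, -28, -16, 53, 49, 26, 15, 53, -18] -> [-18, 53, 15, 26, 49, 53, -16, -28, -39]
  [28, -29, 23, -20, 39, -33, -22, 18, 20] -> [20, 18, -22, -33, 39, -20, 23, -29, 28] -> [-20, -18, 22, 33, -39, 20, -23, 29, -28] -> [-16, -14, 26, 37, -35, 24, -19, 33, -24] -> [-24, 33, -19, 24, -35, 37, 26, -14, -16]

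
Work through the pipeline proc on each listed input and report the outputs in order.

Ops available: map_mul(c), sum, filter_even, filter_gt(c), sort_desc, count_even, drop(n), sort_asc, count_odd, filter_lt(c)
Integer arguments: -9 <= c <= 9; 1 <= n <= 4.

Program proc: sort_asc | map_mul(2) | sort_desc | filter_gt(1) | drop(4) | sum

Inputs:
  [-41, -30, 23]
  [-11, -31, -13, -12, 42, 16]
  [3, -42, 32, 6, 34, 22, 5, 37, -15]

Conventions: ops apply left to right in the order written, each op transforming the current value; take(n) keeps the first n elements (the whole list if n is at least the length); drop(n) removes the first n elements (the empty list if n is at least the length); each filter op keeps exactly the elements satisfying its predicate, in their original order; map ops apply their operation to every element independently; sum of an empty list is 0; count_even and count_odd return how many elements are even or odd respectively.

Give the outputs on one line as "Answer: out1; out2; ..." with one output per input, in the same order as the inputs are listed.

0; 0; 28

Execution, op by op:
  [-41, -30, 23] -> [-41, -30, 23] -> [-82, -60, 46] -> [46, -60, -82] -> [46] -> [] -> 0
  [-11, -31, -13, -12, 42, 16] -> [-31, -13, -12, -11, 16, 42] -> [-62, -26, -24, -22, 32, 84] -> [84, 32, -22, -24, -26, -62] -> [84, 32] -> [] -> 0
  [3, -42, 32, 6, 34, 22, 5, 37, -15] -> [-42, -15, 3, 5, 6, 22, 32, 34, 37] -> [-84, -30, 6, 10, 12, 44, 64, 68, 74] -> [74, 68, 64, 44, 12, 10, 6, -30, -84] -> [74, 68, 64, 44, 12, 10, 6] -> [12, 10, 6] -> 28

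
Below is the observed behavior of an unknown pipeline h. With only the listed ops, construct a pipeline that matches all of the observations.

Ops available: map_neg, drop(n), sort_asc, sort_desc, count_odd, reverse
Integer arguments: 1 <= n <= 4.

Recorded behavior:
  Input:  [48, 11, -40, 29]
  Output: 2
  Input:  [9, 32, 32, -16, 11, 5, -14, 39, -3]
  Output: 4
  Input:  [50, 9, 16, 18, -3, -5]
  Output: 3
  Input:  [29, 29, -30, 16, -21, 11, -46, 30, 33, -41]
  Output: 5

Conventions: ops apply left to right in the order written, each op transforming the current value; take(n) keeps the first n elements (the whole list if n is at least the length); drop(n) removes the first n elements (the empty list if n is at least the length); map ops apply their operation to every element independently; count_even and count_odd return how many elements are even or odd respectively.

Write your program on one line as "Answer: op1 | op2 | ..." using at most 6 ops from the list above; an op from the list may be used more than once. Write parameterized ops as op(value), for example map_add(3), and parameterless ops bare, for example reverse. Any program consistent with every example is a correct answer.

sort_asc | map_neg | reverse | drop(1) | sort_desc | count_odd

Check, running the answer program on each example:
  [48, 11, -40, 29] -> [-40, 11, 29, 48] -> [40, -11, -29, -48] -> [-48, -29, -11, 40] -> [-29, -11, 40] -> [40, -11, -29] -> 2
  [9, 32, 32, -16, 11, 5, -14, 39, -3] -> [-16, -14, -3, 5, 9, 11, 32, 32, 39] -> [16, 14, 3, -5, -9, -11, -32, -32, -39] -> [-39, -32, -32, -11, -9, -5, 3, 14, 16] -> [-32, -32, -11, -9, -5, 3, 14, 16] -> [16, 14, 3, -5, -9, -11, -32, -32] -> 4
  [50, 9, 16, 18, -3, -5] -> [-5, -3, 9, 16, 18, 50] -> [5, 3, -9, -16, -18, -50] -> [-50, -18, -16, -9, 3, 5] -> [-18, -16, -9, 3, 5] -> [5, 3, -9, -16, -18] -> 3
  [29, 29, -30, 16, -21, 11, -46, 30, 33, -41] -> [-46, -41, -30, -21, 11, 16, 29, 29, 30, 33] -> [46, 41, 30, 21, -11, -16, -29, -29, -30, -33] -> [-33, -30, -29, -29, -16, -11, 21, 30, 41, 46] -> [-30, -29, -29, -16, -11, 21, 30, 41, 46] -> [46, 41, 30, 21, -11, -16, -29, -29, -30] -> 5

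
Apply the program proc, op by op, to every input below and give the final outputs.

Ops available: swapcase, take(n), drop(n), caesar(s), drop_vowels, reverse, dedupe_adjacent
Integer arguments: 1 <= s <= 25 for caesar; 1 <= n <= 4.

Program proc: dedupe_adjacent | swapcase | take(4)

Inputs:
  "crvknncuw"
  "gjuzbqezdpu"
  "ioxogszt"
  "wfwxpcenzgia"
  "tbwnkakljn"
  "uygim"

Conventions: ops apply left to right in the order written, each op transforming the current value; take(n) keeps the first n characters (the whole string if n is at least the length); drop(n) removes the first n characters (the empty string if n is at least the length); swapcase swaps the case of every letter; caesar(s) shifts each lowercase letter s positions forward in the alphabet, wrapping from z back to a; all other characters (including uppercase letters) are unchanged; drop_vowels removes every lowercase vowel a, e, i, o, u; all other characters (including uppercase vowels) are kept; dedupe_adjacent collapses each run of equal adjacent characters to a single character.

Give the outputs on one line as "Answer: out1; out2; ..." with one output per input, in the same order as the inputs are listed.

"CRVK"; "GJUZ"; "IOXO"; "WFWX"; "TBWN"; "UYGI"

Execution, op by op:
  "crvknncuw" -> "crvkncuw" -> "CRVKNCUW" -> "CRVK"
  "gjuzbqezdpu" -> "gjuzbqezdpu" -> "GJUZBQEZDPU" -> "GJUZ"
  "ioxogszt" -> "ioxogszt" -> "IOXOGSZT" -> "IOXO"
  "wfwxpcenzgia" -> "wfwxpcenzgia" -> "WFWXPCENZGIA" -> "WFWX"
  "tbwnkakljn" -> "tbwnkakljn" -> "TBWNKAKLJN" -> "TBWN"
  "uygim" -> "uygim" -> "UYGIM" -> "UYGI"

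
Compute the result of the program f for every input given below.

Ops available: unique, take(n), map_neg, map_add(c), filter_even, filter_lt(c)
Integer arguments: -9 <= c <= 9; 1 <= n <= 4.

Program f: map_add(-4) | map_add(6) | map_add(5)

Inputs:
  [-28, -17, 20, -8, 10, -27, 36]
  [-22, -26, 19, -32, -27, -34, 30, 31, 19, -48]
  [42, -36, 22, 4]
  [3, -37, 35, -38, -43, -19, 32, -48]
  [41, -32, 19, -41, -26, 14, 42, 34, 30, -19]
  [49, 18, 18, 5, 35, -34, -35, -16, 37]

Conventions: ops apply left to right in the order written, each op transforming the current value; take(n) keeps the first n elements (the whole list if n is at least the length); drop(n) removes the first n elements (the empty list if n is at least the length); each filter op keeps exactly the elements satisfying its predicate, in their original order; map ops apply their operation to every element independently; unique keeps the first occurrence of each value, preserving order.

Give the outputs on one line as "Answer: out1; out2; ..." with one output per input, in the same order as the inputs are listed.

Execution, op by op:
  [-28, -17, 20, -8, 10, -27, 36] -> [-32, -21, 16, -12, 6, -31, 32] -> [-26, -15, 22, -6, 12, -25, 38] -> [-21, -10, 27, -1, 17, -20, 43]
  [-22, -26, 19, -32, -27, -34, 30, 31, 19, -48] -> [-26, -30, 15, -36, -31, -38, 26, 27, 15, -52] -> [-20, -24, 21, -30, -25, -32, 32, 33, 21, -46] -> [-15, -19, 26, -25, -20, -27, 37, 38, 26, -41]
  [42, -36, 22, 4] -> [38, -40, 18, 0] -> [44, -34, 24, 6] -> [49, -29, 29, 11]
  [3, -37, 35, -38, -43, -19, 32, -48] -> [-1, -41, 31, -42, -47, -23, 28, -52] -> [5, -35, 37, -36, -41, -17, 34, -46] -> [10, -30, 42, -31, -36, -12, 39, -41]
  [41, -32, 19, -41, -26, 14, 42, 34, 30, -19] -> [37, -36, 15, -45, -30, 10, 38, 30, 26, -23] -> [43, -30, 21, -39, -24, 16, 44, 36, 32, -17] -> [48, -25, 26, -34, -19, 21, 49, 41, 37, -12]
  [49, 18, 18, 5, 35, -34, -35, -16, 37] -> [45, 14, 14, 1, 31, -38, -39, -20, 33] -> [51, 20, 20, 7, 37, -32, -33, -14, 39] -> [56, 25, 25, 12, 42, -27, -28, -9, 44]

[-21, -10, 27, -1, 17, -20, 43]; [-15, -19, 26, -25, -20, -27, 37, 38, 26, -41]; [49, -29, 29, 11]; [10, -30, 42, -31, -36, -12, 39, -41]; [48, -25, 26, -34, -19, 21, 49, 41, 37, -12]; [56, 25, 25, 12, 42, -27, -28, -9, 44]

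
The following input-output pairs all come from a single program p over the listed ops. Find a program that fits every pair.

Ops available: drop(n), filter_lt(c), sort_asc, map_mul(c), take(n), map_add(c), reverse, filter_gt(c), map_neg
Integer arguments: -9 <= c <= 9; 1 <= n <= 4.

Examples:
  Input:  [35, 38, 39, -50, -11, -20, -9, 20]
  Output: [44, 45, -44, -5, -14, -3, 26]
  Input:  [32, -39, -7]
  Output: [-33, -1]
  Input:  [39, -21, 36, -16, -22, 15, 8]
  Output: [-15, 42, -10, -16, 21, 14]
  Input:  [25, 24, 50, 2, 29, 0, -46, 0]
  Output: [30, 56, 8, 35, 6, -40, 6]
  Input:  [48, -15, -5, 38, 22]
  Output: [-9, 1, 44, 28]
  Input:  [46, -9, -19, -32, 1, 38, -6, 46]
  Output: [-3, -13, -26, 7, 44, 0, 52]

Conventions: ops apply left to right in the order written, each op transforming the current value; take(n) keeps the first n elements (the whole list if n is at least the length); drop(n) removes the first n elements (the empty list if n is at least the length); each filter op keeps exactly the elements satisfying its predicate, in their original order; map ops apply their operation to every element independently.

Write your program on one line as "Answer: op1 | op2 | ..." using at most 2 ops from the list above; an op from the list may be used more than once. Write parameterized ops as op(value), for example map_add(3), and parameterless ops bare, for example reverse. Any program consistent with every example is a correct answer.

drop(1) | map_add(6)

Check, running the answer program on each example:
  [35, 38, 39, -50, -11, -20, -9, 20] -> [38, 39, -50, -11, -20, -9, 20] -> [44, 45, -44, -5, -14, -3, 26]
  [32, -39, -7] -> [-39, -7] -> [-33, -1]
  [39, -21, 36, -16, -22, 15, 8] -> [-21, 36, -16, -22, 15, 8] -> [-15, 42, -10, -16, 21, 14]
  [25, 24, 50, 2, 29, 0, -46, 0] -> [24, 50, 2, 29, 0, -46, 0] -> [30, 56, 8, 35, 6, -40, 6]
  [48, -15, -5, 38, 22] -> [-15, -5, 38, 22] -> [-9, 1, 44, 28]
  [46, -9, -19, -32, 1, 38, -6, 46] -> [-9, -19, -32, 1, 38, -6, 46] -> [-3, -13, -26, 7, 44, 0, 52]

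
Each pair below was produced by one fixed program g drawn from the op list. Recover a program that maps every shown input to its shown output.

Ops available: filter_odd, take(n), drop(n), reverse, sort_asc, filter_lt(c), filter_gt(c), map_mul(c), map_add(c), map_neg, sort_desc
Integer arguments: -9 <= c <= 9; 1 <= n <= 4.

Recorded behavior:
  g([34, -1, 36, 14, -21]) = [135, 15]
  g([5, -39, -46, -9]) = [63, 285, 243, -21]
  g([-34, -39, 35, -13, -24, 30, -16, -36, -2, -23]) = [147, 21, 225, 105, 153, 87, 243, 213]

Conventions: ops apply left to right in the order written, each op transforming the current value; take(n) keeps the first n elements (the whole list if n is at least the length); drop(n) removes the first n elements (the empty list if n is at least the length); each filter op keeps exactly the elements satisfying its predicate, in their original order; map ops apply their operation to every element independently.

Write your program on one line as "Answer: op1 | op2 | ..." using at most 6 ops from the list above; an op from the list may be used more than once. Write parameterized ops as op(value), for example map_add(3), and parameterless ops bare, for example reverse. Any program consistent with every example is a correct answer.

reverse | filter_lt(9) | map_add(-1) | map_mul(-6) | map_add(3)

Check, running the answer program on each example:
  [34, -1, 36, 14, -21] -> [-21, 14, 36, -1, 34] -> [-21, -1] -> [-22, -2] -> [132, 12] -> [135, 15]
  [5, -39, -46, -9] -> [-9, -46, -39, 5] -> [-9, -46, -39, 5] -> [-10, -47, -40, 4] -> [60, 282, 240, -24] -> [63, 285, 243, -21]
  [-34, -39, 35, -13, -24, 30, -16, -36, -2, -23] -> [-23, -2, -36, -16, 30, -24, -13, 35, -39, -34] -> [-23, -2, -36, -16, -24, -13, -39, -34] -> [-24, -3, -37, -17, -25, -14, -40, -35] -> [144, 18, 222, 102, 150, 84, 240, 210] -> [147, 21, 225, 105, 153, 87, 243, 213]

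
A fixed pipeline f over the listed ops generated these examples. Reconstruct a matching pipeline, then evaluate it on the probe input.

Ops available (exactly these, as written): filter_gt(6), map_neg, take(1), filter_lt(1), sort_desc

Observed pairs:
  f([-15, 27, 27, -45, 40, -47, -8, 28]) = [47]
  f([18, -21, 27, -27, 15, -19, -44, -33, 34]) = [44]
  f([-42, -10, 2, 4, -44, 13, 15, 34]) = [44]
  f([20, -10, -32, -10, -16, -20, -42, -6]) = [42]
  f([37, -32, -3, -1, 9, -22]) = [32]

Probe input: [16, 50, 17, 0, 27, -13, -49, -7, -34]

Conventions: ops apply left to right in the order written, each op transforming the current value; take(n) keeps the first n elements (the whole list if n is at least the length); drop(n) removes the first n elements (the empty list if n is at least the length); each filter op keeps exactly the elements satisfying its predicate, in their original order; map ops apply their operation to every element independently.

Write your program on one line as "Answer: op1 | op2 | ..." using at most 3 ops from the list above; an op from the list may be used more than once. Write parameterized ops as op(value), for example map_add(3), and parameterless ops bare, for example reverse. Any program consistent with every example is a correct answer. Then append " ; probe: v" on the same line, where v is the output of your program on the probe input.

map_neg | sort_desc | take(1) ; probe: [49]

Check, running the answer program on each example:
  [-15, 27, 27, -45, 40, -47, -8, 28] -> [15, -27, -27, 45, -40, 47, 8, -28] -> [47, 45, 15, 8, -27, -27, -28, -40] -> [47]
  [18, -21, 27, -27, 15, -19, -44, -33, 34] -> [-18, 21, -27, 27, -15, 19, 44, 33, -34] -> [44, 33, 27, 21, 19, -15, -18, -27, -34] -> [44]
  [-42, -10, 2, 4, -44, 13, 15, 34] -> [42, 10, -2, -4, 44, -13, -15, -34] -> [44, 42, 10, -2, -4, -13, -15, -34] -> [44]
  [20, -10, -32, -10, -16, -20, -42, -6] -> [-20, 10, 32, 10, 16, 20, 42, 6] -> [42, 32, 20, 16, 10, 10, 6, -20] -> [42]
  [37, -32, -3, -1, 9, -22] -> [-37, 32, 3, 1, -9, 22] -> [32, 22, 3, 1, -9, -37] -> [32]
  probe: [16, 50, 17, 0, 27, -13, -49, -7, -34] -> [-16, -50, -17, 0, -27, 13, 49, 7, 34] -> [49, 34, 13, 7, 0, -16, -17, -27, -50] -> [49]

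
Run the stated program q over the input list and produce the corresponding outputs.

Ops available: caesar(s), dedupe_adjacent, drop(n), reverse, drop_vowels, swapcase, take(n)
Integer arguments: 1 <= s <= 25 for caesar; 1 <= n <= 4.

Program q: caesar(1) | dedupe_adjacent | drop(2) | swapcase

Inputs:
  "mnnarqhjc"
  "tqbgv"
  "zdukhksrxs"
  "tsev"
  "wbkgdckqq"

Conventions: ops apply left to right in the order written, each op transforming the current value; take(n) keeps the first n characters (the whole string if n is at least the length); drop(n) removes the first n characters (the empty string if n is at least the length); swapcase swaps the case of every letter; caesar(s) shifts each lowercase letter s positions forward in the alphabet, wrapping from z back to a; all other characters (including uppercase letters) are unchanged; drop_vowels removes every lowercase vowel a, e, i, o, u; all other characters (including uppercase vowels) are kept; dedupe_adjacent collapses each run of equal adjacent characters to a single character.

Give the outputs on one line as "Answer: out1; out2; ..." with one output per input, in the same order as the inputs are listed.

Execution, op by op:
  "mnnarqhjc" -> "noobsrikd" -> "nobsrikd" -> "bsrikd" -> "BSRIKD"
  "tqbgv" -> "urchw" -> "urchw" -> "chw" -> "CHW"
  "zdukhksrxs" -> "aevliltsyt" -> "aevliltsyt" -> "vliltsyt" -> "VLILTSYT"
  "tsev" -> "utfw" -> "utfw" -> "fw" -> "FW"
  "wbkgdckqq" -> "xclhedlrr" -> "xclhedlr" -> "lhedlr" -> "LHEDLR"

"BSRIKD"; "CHW"; "VLILTSYT"; "FW"; "LHEDLR"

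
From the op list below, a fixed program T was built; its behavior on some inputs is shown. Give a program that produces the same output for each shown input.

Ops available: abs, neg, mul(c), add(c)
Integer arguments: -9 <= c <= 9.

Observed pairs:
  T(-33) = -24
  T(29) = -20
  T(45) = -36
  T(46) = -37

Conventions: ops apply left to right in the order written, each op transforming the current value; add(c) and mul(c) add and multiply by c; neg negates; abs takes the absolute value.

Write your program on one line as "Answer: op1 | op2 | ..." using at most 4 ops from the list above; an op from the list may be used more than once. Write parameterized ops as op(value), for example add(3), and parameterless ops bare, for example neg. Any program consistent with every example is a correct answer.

neg | abs | add(-9) | neg

Check, running the answer program on each example:
  -33 -> 33 -> 33 -> 24 -> -24
  29 -> -29 -> 29 -> 20 -> -20
  45 -> -45 -> 45 -> 36 -> -36
  46 -> -46 -> 46 -> 37 -> -37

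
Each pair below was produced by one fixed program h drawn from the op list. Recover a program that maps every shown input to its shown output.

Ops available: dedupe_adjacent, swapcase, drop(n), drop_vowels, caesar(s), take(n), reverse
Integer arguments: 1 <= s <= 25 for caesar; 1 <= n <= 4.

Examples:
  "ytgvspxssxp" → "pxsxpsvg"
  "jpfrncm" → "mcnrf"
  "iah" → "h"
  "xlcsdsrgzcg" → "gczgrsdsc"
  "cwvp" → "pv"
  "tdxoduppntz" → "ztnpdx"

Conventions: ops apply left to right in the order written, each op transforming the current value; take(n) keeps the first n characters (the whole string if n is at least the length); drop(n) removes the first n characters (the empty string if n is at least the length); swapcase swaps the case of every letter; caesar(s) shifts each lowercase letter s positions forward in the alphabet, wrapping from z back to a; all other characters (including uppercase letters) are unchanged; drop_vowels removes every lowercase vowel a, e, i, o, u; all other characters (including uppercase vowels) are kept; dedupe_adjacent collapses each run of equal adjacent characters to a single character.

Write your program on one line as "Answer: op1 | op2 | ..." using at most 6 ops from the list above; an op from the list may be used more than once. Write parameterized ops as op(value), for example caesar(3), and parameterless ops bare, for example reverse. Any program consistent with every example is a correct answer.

swapcase | drop(2) | reverse | swapcase | drop_vowels | dedupe_adjacent

Check, running the answer program on each example:
  "ytgvspxssxp" -> "YTGVSPXSSXP" -> "GVSPXSSXP" -> "PXSSXPSVG" -> "pxssxpsvg" -> "pxssxpsvg" -> "pxsxpsvg"
  "jpfrncm" -> "JPFRNCM" -> "FRNCM" -> "MCNRF" -> "mcnrf" -> "mcnrf" -> "mcnrf"
  "iah" -> "IAH" -> "H" -> "H" -> "h" -> "h" -> "h"
  "xlcsdsrgzcg" -> "XLCSDSRGZCG" -> "CSDSRGZCG" -> "GCZGRSDSC" -> "gczgrsdsc" -> "gczgrsdsc" -> "gczgrsdsc"
  "cwvp" -> "CWVP" -> "VP" -> "PV" -> "pv" -> "pv" -> "pv"
  "tdxoduppntz" -> "TDXODUPPNTZ" -> "XODUPPNTZ" -> "ZTNPPUDOX" -> "ztnppudox" -> "ztnppdx" -> "ztnpdx"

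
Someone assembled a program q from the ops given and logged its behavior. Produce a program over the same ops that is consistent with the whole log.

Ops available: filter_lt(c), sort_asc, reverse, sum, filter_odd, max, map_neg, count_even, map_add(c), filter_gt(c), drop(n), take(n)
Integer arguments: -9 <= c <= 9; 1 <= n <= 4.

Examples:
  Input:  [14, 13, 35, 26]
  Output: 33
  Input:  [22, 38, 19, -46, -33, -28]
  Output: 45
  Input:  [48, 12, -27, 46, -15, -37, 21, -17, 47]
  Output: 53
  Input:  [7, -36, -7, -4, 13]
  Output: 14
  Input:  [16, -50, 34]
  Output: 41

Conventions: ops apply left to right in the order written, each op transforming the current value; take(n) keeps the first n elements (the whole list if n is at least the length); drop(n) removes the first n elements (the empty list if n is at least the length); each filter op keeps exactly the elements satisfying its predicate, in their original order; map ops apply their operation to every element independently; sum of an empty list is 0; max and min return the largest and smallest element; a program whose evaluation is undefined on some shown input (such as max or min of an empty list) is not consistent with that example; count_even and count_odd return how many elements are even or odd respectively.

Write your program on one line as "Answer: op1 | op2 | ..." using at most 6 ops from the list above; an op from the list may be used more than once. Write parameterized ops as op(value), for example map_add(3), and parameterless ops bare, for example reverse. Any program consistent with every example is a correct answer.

map_add(7) | sort_asc | filter_gt(-5) | take(3) | max

Check, running the answer program on each example:
  [14, 13, 35, 26] -> [21, 20, 42, 33] -> [20, 21, 33, 42] -> [20, 21, 33, 42] -> [20, 21, 33] -> 33
  [22, 38, 19, -46, -33, -28] -> [29, 45, 26, -39, -26, -21] -> [-39, -26, -21, 26, 29, 45] -> [26, 29, 45] -> [26, 29, 45] -> 45
  [48, 12, -27, 46, -15, -37, 21, -17, 47] -> [55, 19, -20, 53, -8, -30, 28, -10, 54] -> [-30, -20, -10, -8, 19, 28, 53, 54, 55] -> [19, 28, 53, 54, 55] -> [19, 28, 53] -> 53
  [7, -36, -7, -4, 13] -> [14, -29, 0, 3, 20] -> [-29, 0, 3, 14, 20] -> [0, 3, 14, 20] -> [0, 3, 14] -> 14
  [16, -50, 34] -> [23, -43, 41] -> [-43, 23, 41] -> [23, 41] -> [23, 41] -> 41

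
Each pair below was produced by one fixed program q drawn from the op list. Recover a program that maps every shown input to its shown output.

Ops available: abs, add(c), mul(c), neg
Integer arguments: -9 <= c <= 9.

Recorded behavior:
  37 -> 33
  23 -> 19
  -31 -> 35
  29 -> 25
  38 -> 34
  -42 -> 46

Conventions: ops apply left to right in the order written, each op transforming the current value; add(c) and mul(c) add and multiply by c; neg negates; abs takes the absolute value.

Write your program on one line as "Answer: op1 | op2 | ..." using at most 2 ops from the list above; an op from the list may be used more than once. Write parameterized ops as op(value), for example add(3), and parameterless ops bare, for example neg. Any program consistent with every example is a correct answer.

add(-4) | abs

Check, running the answer program on each example:
  37 -> 33 -> 33
  23 -> 19 -> 19
  -31 -> -35 -> 35
  29 -> 25 -> 25
  38 -> 34 -> 34
  -42 -> -46 -> 46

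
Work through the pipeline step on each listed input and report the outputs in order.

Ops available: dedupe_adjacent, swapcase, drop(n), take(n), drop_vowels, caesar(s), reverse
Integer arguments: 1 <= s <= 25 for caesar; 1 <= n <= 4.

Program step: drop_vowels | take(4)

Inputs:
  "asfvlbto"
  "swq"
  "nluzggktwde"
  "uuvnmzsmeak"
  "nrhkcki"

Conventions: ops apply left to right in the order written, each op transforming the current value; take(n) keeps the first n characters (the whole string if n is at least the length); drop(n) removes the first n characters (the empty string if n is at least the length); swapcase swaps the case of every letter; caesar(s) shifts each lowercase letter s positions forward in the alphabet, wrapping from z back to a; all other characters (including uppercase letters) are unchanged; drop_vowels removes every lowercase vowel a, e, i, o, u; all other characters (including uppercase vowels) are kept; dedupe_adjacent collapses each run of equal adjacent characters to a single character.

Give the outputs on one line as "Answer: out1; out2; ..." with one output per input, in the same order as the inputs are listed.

Execution, op by op:
  "asfvlbto" -> "sfvlbt" -> "sfvl"
  "swq" -> "swq" -> "swq"
  "nluzggktwde" -> "nlzggktwd" -> "nlzg"
  "uuvnmzsmeak" -> "vnmzsmk" -> "vnmz"
  "nrhkcki" -> "nrhkck" -> "nrhk"

"sfvl"; "swq"; "nlzg"; "vnmz"; "nrhk"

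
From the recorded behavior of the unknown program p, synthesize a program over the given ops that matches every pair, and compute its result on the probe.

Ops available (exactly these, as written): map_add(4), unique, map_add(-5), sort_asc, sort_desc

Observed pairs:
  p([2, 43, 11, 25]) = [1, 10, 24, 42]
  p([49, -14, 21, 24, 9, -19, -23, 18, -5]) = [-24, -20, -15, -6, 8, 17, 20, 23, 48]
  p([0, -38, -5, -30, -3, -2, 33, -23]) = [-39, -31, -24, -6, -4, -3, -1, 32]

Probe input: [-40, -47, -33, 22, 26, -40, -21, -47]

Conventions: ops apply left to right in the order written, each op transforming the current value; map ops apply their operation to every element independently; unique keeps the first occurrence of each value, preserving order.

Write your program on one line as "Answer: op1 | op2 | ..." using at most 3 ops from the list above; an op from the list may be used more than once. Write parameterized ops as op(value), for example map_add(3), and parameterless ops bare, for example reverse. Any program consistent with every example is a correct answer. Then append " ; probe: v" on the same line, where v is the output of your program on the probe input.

map_add(4) | map_add(-5) | sort_asc ; probe: [-48, -48, -41, -41, -34, -22, 21, 25]

Check, running the answer program on each example:
  [2, 43, 11, 25] -> [6, 47, 15, 29] -> [1, 42, 10, 24] -> [1, 10, 24, 42]
  [49, -14, 21, 24, 9, -19, -23, 18, -5] -> [53, -10, 25, 28, 13, -15, -19, 22, -1] -> [48, -15, 20, 23, 8, -20, -24, 17, -6] -> [-24, -20, -15, -6, 8, 17, 20, 23, 48]
  [0, -38, -5, -30, -3, -2, 33, -23] -> [4, -34, -1, -26, 1, 2, 37, -19] -> [-1, -39, -6, -31, -4, -3, 32, -24] -> [-39, -31, -24, -6, -4, -3, -1, 32]
  probe: [-40, -47, -33, 22, 26, -40, -21, -47] -> [-36, -43, -29, 26, 30, -36, -17, -43] -> [-41, -48, -34, 21, 25, -41, -22, -48] -> [-48, -48, -41, -41, -34, -22, 21, 25]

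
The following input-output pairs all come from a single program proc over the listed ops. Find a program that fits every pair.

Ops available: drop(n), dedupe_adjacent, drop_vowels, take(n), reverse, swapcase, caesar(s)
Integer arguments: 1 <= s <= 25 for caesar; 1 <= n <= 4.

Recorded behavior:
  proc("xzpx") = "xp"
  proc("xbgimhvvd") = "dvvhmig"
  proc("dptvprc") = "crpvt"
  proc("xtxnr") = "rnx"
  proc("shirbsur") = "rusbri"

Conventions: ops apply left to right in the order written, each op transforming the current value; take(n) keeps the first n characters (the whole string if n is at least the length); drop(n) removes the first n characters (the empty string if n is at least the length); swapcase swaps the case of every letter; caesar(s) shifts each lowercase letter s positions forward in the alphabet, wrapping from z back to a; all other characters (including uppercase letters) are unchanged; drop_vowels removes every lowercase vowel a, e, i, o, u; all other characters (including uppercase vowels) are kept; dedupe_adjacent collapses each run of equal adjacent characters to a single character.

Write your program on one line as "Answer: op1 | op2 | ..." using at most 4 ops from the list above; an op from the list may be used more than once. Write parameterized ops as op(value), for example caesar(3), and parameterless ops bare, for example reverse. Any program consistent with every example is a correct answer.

swapcase | drop(2) | reverse | swapcase

Check, running the answer program on each example:
  "xzpx" -> "XZPX" -> "PX" -> "XP" -> "xp"
  "xbgimhvvd" -> "XBGIMHVVD" -> "GIMHVVD" -> "DVVHMIG" -> "dvvhmig"
  "dptvprc" -> "DPTVPRC" -> "TVPRC" -> "CRPVT" -> "crpvt"
  "xtxnr" -> "XTXNR" -> "XNR" -> "RNX" -> "rnx"
  "shirbsur" -> "SHIRBSUR" -> "IRBSUR" -> "RUSBRI" -> "rusbri"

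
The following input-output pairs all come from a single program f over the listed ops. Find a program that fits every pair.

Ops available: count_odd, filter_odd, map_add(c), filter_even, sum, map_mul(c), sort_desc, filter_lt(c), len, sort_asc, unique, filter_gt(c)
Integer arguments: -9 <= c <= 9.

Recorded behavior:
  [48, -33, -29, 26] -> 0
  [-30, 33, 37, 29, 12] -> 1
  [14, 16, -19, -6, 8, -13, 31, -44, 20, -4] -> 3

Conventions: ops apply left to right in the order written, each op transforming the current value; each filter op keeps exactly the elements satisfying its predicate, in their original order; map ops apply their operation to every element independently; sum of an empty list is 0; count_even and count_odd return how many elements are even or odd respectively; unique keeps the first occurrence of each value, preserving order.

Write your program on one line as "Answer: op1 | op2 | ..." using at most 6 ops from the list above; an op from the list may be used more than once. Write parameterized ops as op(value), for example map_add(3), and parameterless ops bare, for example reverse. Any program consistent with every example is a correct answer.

map_add(8) | filter_lt(9) | filter_even | map_add(4) | len

Check, running the answer program on each example:
  [48, -33, -29, 26] -> [56, -25, -21, 34] -> [-25, -21] -> [] -> [] -> 0
  [-30, 33, 37, 29, 12] -> [-22, 41, 45, 37, 20] -> [-22] -> [-22] -> [-18] -> 1
  [14, 16, -19, -6, 8, -13, 31, -44, 20, -4] -> [22, 24, -11, 2, 16, -5, 39, -36, 28, 4] -> [-11, 2, -5, -36, 4] -> [2, -36, 4] -> [6, -32, 8] -> 3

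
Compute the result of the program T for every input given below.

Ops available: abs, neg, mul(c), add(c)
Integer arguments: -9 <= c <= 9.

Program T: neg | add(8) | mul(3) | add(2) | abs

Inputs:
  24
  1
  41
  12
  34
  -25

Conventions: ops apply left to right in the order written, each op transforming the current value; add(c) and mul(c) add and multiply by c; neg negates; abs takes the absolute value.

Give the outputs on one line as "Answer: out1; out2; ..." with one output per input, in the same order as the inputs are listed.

46; 23; 97; 10; 76; 101

Execution, op by op:
  24 -> -24 -> -16 -> -48 -> -46 -> 46
  1 -> -1 -> 7 -> 21 -> 23 -> 23
  41 -> -41 -> -33 -> -99 -> -97 -> 97
  12 -> -12 -> -4 -> -12 -> -10 -> 10
  34 -> -34 -> -26 -> -78 -> -76 -> 76
  -25 -> 25 -> 33 -> 99 -> 101 -> 101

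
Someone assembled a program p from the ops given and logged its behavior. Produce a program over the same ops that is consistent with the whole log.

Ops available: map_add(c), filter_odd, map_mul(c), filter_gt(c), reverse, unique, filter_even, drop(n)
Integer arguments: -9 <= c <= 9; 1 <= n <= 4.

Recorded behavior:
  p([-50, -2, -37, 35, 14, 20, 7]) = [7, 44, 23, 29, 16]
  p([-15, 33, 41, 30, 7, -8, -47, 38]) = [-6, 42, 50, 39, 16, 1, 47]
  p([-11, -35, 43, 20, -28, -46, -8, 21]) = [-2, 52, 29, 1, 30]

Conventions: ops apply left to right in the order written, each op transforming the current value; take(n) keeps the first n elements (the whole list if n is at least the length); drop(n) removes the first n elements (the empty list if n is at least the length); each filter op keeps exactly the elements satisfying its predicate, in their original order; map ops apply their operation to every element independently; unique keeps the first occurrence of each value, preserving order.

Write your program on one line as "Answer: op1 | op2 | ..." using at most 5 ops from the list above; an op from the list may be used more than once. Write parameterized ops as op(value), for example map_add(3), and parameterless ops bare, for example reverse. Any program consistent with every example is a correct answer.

map_add(9) | reverse | filter_gt(-7) | reverse

Check, running the answer program on each example:
  [-50, -2, -37, 35, 14, 20, 7] -> [-41, 7, -28, 44, 23, 29, 16] -> [16, 29, 23, 44, -28, 7, -41] -> [16, 29, 23, 44, 7] -> [7, 44, 23, 29, 16]
  [-15, 33, 41, 30, 7, -8, -47, 38] -> [-6, 42, 50, 39, 16, 1, -38, 47] -> [47, -38, 1, 16, 39, 50, 42, -6] -> [47, 1, 16, 39, 50, 42, -6] -> [-6, 42, 50, 39, 16, 1, 47]
  [-11, -35, 43, 20, -28, -46, -8, 21] -> [-2, -26, 52, 29, -19, -37, 1, 30] -> [30, 1, -37, -19, 29, 52, -26, -2] -> [30, 1, 29, 52, -2] -> [-2, 52, 29, 1, 30]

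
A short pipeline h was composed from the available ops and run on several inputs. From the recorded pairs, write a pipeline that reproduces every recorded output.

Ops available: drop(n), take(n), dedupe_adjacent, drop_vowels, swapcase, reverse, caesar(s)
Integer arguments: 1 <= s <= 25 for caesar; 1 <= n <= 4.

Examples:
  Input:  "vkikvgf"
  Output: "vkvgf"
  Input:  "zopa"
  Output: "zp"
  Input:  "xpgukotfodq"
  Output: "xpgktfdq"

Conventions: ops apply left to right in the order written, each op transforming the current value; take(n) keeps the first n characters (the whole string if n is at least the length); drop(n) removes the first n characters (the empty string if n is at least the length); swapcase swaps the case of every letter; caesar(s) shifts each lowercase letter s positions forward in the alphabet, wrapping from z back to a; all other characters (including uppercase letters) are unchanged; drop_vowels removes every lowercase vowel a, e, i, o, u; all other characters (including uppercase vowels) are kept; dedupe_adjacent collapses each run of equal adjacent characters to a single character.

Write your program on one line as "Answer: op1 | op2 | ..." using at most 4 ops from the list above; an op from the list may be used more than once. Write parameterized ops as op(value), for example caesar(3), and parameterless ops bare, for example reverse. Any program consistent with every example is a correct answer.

reverse | drop_vowels | reverse | dedupe_adjacent

Check, running the answer program on each example:
  "vkikvgf" -> "fgvkikv" -> "fgvkkv" -> "vkkvgf" -> "vkvgf"
  "zopa" -> "apoz" -> "pz" -> "zp" -> "zp"
  "xpgukotfodq" -> "qdoftokugpx" -> "qdftkgpx" -> "xpgktfdq" -> "xpgktfdq"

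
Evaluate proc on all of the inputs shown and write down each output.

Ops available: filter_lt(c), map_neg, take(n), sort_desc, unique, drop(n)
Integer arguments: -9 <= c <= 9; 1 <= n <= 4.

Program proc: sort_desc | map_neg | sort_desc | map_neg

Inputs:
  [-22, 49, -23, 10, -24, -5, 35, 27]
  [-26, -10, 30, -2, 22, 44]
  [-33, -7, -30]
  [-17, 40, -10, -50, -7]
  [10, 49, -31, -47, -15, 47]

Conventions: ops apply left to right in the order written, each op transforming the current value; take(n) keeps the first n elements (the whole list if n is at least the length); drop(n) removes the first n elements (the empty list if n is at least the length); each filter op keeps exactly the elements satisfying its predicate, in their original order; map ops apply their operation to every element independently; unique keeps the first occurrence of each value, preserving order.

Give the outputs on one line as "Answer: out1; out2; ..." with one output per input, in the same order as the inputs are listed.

[-24, -23, -22, -5, 10, 27, 35, 49]; [-26, -10, -2, 22, 30, 44]; [-33, -30, -7]; [-50, -17, -10, -7, 40]; [-47, -31, -15, 10, 47, 49]

Execution, op by op:
  [-22, 49, -23, 10, -24, -5, 35, 27] -> [49, 35, 27, 10, -5, -22, -23, -24] -> [-49, -35, -27, -10, 5, 22, 23, 24] -> [24, 23, 22, 5, -10, -27, -35, -49] -> [-24, -23, -22, -5, 10, 27, 35, 49]
  [-26, -10, 30, -2, 22, 44] -> [44, 30, 22, -2, -10, -26] -> [-44, -30, -22, 2, 10, 26] -> [26, 10, 2, -22, -30, -44] -> [-26, -10, -2, 22, 30, 44]
  [-33, -7, -30] -> [-7, -30, -33] -> [7, 30, 33] -> [33, 30, 7] -> [-33, -30, -7]
  [-17, 40, -10, -50, -7] -> [40, -7, -10, -17, -50] -> [-40, 7, 10, 17, 50] -> [50, 17, 10, 7, -40] -> [-50, -17, -10, -7, 40]
  [10, 49, -31, -47, -15, 47] -> [49, 47, 10, -15, -31, -47] -> [-49, -47, -10, 15, 31, 47] -> [47, 31, 15, -10, -47, -49] -> [-47, -31, -15, 10, 47, 49]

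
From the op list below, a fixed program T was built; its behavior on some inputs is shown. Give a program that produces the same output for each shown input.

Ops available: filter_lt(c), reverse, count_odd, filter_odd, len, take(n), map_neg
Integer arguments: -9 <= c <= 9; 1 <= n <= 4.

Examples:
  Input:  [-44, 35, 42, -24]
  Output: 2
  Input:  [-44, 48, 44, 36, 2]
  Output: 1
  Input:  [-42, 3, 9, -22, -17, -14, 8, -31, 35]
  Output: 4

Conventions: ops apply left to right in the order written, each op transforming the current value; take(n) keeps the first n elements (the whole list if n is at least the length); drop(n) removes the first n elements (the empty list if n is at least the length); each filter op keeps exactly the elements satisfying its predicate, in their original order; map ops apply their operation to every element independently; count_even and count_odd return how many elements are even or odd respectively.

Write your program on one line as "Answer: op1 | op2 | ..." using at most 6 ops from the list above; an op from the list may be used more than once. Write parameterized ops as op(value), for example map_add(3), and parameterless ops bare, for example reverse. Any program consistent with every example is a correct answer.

reverse | filter_lt(-7) | take(4) | map_neg | len

Check, running the answer program on each example:
  [-44, 35, 42, -24] -> [-24, 42, 35, -44] -> [-24, -44] -> [-24, -44] -> [24, 44] -> 2
  [-44, 48, 44, 36, 2] -> [2, 36, 44, 48, -44] -> [-44] -> [-44] -> [44] -> 1
  [-42, 3, 9, -22, -17, -14, 8, -31, 35] -> [35, -31, 8, -14, -17, -22, 9, 3, -42] -> [-31, -14, -17, -22, -42] -> [-31, -14, -17, -22] -> [31, 14, 17, 22] -> 4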